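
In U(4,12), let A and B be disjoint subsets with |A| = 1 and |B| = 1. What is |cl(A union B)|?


|A union B| = 1 + 1 = 2 (disjoint).
In U(4,12), cl(S) = S if |S| < 4, else cl(S) = E.
Since 2 < 4, cl(A union B) = A union B.
|cl(A union B)| = 2.

2


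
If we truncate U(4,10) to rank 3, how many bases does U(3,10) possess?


Truncating U(4,10) to rank 3 gives U(3,10).
Bases of U(3,10) are all 3-element subsets of 10 elements.
Number of bases = C(10,3) = 10! / (3! * 7!) = 120.

120


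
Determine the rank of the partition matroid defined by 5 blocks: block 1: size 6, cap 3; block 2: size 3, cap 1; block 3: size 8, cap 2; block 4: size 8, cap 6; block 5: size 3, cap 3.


Rank of a partition matroid = sum of min(|Si|, ci) for each block.
= min(6,3) + min(3,1) + min(8,2) + min(8,6) + min(3,3)
= 3 + 1 + 2 + 6 + 3
= 15.

15


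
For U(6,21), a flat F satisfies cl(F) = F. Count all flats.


Flats of U(6,21): every subset of size < 6 is a flat, plus E itself.
Count = (21 choose 0) + (21 choose 1) + (21 choose 2) + (21 choose 3) + (21 choose 4) + (21 choose 5) + 1
     = 1 + 21 + 210 + 1330 + 5985 + 20349 + 1
     = 27897.

27897


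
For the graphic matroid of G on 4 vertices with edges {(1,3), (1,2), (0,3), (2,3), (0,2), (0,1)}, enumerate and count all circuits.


A circuit in a graphic matroid = edge set of a simple cycle.
G has 4 vertices and 6 edges.
Enumerating all minimal edge subsets forming cycles...
Total circuits found: 7.

7


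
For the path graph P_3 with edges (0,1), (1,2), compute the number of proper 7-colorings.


P(P_3, k) = k * (k-1)^(2).
P(7) = 7 * 6^2 = 7 * 36 = 252.

252


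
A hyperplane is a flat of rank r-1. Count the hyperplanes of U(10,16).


Hyperplanes of U(10,16) are flats of rank 9.
In a uniform matroid, these are exactly the (9)-element subsets.
Count = (16 choose 9) = 11440.

11440


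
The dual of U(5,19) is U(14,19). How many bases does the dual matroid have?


The dual of U(r,n) is U(n-r, n) = U(14,19).
Bases of U(14,19) are all (14)-element subsets.
|B(M*)| = (19 choose 14) = 11628.

11628


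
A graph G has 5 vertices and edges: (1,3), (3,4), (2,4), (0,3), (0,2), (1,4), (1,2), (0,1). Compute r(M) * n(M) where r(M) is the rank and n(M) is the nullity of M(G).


r(M) = |V| - c = 5 - 1 = 4.
nullity = |E| - r(M) = 8 - 4 = 4.
Product = 4 * 4 = 16.

16


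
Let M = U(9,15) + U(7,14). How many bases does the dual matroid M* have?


(M1+M2)* = M1* + M2*.
M1* = U(6,15), bases: C(15,6) = 5005.
M2* = U(7,14), bases: C(14,7) = 3432.
|B(M*)| = 5005 * 3432 = 17177160.

17177160


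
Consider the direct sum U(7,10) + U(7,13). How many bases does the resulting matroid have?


Bases of a direct sum M1 + M2: |B| = |B(M1)| * |B(M2)|.
|B(U(7,10))| = C(10,7) = 120.
|B(U(7,13))| = C(13,7) = 1716.
Total bases = 120 * 1716 = 205920.

205920


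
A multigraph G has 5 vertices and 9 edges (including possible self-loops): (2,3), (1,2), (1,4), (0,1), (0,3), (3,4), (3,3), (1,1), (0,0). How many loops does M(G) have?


In a graphic matroid, a loop is a self-loop edge (u,u) with rank 0.
Examining all 9 edges for self-loops...
Self-loops found: (3,3), (1,1), (0,0)
Number of loops = 3.

3


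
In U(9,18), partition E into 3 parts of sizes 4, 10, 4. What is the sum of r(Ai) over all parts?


r(Ai) = min(|Ai|, 9) for each part.
Sum = min(4,9) + min(10,9) + min(4,9)
    = 4 + 9 + 4
    = 17.

17


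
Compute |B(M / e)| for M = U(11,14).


Contracting e from U(11,14) gives U(10,13).
Bases of U(10,13) = C(13,10) = 13! / (10! * 3!) = 286.

286


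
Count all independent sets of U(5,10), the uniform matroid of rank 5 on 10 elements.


Independent sets of U(5,10) are all subsets of size <= 5.
Count = C(10,0) + C(10,1) + C(10,2) + C(10,3) + C(10,4) + C(10,5)
     = 1 + 10 + 45 + 120 + 210 + 252
     = 638.

638


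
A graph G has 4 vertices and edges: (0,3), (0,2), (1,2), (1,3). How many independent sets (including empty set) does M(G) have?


An independent set in a graphic matroid is an acyclic edge subset.
G has 4 vertices and 4 edges.
Enumerate all 2^4 = 16 subsets, checking for acyclicity.
Total independent sets = 15.

15


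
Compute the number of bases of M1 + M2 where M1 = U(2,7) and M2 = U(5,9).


Bases of a direct sum M1 + M2: |B| = |B(M1)| * |B(M2)|.
|B(U(2,7))| = C(7,2) = 21.
|B(U(5,9))| = C(9,5) = 126.
Total bases = 21 * 126 = 2646.

2646


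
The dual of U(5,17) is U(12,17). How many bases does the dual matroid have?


The dual of U(r,n) is U(n-r, n) = U(12,17).
Bases of U(12,17) are all (12)-element subsets.
|B(M*)| = (17 choose 12) = 6188.

6188


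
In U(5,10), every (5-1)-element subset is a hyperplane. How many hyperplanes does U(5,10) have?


Hyperplanes of U(5,10) are flats of rank 4.
In a uniform matroid, these are exactly the (4)-element subsets.
Count = C(10,4) = (10 * 9 * 8 * 7) / (1 * 2 * 3 * 4) = 210.

210


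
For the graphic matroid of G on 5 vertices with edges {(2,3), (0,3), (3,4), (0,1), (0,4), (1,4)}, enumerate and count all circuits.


A circuit in a graphic matroid = edge set of a simple cycle.
G has 5 vertices and 6 edges.
Enumerating all minimal edge subsets forming cycles...
Total circuits found: 3.

3


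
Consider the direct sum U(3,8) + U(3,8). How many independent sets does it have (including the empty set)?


For a direct sum, |I(M1+M2)| = |I(M1)| * |I(M2)|.
|I(U(3,8))| = sum C(8,k) for k=0..3 = 93.
|I(U(3,8))| = sum C(8,k) for k=0..3 = 93.
Total = 93 * 93 = 8649.

8649


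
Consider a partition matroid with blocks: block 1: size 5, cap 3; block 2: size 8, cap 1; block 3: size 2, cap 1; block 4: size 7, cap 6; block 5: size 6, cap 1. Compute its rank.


Rank of a partition matroid = sum of min(|Si|, ci) for each block.
= min(5,3) + min(8,1) + min(2,1) + min(7,6) + min(6,1)
= 3 + 1 + 1 + 6 + 1
= 12.

12


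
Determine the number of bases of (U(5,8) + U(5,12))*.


(M1+M2)* = M1* + M2*.
M1* = U(3,8), bases: C(8,3) = 56.
M2* = U(7,12), bases: C(12,7) = 792.
|B(M*)| = 56 * 792 = 44352.

44352


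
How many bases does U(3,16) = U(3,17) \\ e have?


Deleting e from U(3,17) gives U(3,16) since n > r.
Bases of U(3,16) = C(16,3) = 16! / (3! * 13!) = 560.

560


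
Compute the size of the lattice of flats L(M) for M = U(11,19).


Flats of U(11,19): every subset of size < 11 is a flat, plus E itself.
Count = C(19,0) + C(19,1) + C(19,2) + C(19,3) + C(19,4) + C(19,5) + C(19,6) + C(19,7) + C(19,8) + C(19,9) + C(19,10) + 1
     = 1 + 19 + 171 + 969 + 3876 + 11628 + 27132 + 50388 + 75582 + 92378 + 92378 + 1
     = 354523.

354523


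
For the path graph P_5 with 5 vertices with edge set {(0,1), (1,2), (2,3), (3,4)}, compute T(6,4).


A path on 5 vertices is a tree with 4 edges.
T(x,y) = x^(4) for any tree.
T(6,4) = 6^4 = 1296.

1296


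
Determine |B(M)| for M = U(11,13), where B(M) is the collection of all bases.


Bases of U(11,13) are all 11-element subsets of the 13-element ground set.
Number of bases = C(13,11).
C(13,11) = 78.

78


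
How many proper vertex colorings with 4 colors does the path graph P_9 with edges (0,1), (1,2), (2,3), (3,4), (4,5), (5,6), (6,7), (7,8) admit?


P(P_9, k) = k * (k-1)^(8).
P(4) = 4 * 3^8 = 4 * 6561 = 26244.

26244


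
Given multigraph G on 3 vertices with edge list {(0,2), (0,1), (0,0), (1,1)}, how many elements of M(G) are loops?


In a graphic matroid, a loop is a self-loop edge (u,u) with rank 0.
Examining all 4 edges for self-loops...
Self-loops found: (0,0), (1,1)
Number of loops = 2.

2


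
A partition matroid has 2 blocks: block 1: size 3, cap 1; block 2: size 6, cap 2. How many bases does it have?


A basis picks exactly ci elements from block i.
Number of bases = product of C(|Si|, ci).
= C(3,1) * C(6,2)
= 3 * 15
= 45.

45


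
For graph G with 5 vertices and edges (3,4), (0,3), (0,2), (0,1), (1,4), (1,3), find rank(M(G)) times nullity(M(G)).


r(M) = |V| - c = 5 - 1 = 4.
nullity = |E| - r(M) = 6 - 4 = 2.
Product = 4 * 2 = 8.

8


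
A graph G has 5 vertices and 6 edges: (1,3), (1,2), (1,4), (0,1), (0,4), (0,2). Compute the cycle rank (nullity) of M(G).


Cycle rank (nullity) = |E| - r(M) = |E| - (|V| - c).
|E| = 6, |V| = 5, c = 1.
Nullity = 6 - (5 - 1) = 6 - 4 = 2.

2


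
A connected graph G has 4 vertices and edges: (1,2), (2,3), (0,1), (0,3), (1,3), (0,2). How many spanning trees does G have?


By Kirchhoff's matrix tree theorem, the number of spanning trees equals
the determinant of any cofactor of the Laplacian matrix L.
G has 4 vertices and 6 edges.
Computing the (3 x 3) cofactor determinant gives 16.

16


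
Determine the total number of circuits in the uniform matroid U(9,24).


In U(9,24), circuits are the (10)-element subsets.
Any set of 10 elements is dependent, and removing any one element gives
an independent set of size 9, so it is a minimal dependent set.
Number of circuits = C(24,10) = 1961256.

1961256


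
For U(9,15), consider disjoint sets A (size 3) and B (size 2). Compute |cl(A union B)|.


|A union B| = 3 + 2 = 5 (disjoint).
In U(9,15), cl(S) = S if |S| < 9, else cl(S) = E.
Since 5 < 9, cl(A union B) = A union B.
|cl(A union B)| = 5.

5


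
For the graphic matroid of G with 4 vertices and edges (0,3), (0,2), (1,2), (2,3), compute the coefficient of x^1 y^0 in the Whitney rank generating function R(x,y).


R(x,y) = sum over A in 2^E of x^(r(E)-r(A)) * y^(|A|-r(A)).
G has 4 vertices, 4 edges. r(E) = 3.
Enumerate all 2^4 = 16 subsets.
Count subsets with r(E)-r(A)=1 and |A|-r(A)=0: 6.

6


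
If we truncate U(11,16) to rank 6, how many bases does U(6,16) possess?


Truncating U(11,16) to rank 6 gives U(6,16).
Bases of U(6,16) are all 6-element subsets of 16 elements.
Number of bases = C(16,6) = 16! / (6! * 10!) = 8008.

8008


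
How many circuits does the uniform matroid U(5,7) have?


In U(5,7), circuits are the (6)-element subsets.
Any set of 6 elements is dependent, and removing any one element gives
an independent set of size 5, so it is a minimal dependent set.
Number of circuits = (7 choose 6) = 7.

7


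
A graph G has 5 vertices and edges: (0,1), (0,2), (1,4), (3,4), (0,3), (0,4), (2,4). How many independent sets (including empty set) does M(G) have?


An independent set in a graphic matroid is an acyclic edge subset.
G has 5 vertices and 7 edges.
Enumerate all 2^7 = 128 subsets, checking for acyclicity.
Total independent sets = 81.

81


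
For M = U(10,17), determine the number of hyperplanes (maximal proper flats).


Hyperplanes of U(10,17) are flats of rank 9.
In a uniform matroid, these are exactly the (9)-element subsets.
Count = C(17,9) = 24310.

24310


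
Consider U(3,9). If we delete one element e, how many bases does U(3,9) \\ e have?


Deleting e from U(3,9) gives U(3,8) since n > r.
Bases of U(3,8) = C(8,3) = 8! / (3! * 5!) = 56.

56


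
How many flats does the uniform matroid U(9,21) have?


Flats of U(9,21): every subset of size < 9 is a flat, plus E itself.
Count = (21 choose 0) + (21 choose 1) + (21 choose 2) + (21 choose 3) + (21 choose 4) + (21 choose 5) + (21 choose 6) + (21 choose 7) + (21 choose 8) + 1
     = 1 + 21 + 210 + 1330 + 5985 + 20349 + 54264 + 116280 + 203490 + 1
     = 401931.

401931


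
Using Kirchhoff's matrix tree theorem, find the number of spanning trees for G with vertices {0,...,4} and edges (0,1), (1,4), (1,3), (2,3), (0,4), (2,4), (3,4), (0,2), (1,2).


By Kirchhoff's matrix tree theorem, the number of spanning trees equals
the determinant of any cofactor of the Laplacian matrix L.
G has 5 vertices and 9 edges.
Computing the (4 x 4) cofactor determinant gives 75.

75


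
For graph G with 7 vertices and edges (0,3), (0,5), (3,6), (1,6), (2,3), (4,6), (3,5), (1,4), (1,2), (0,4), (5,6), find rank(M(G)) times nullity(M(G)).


r(M) = |V| - c = 7 - 1 = 6.
nullity = |E| - r(M) = 11 - 6 = 5.
Product = 6 * 5 = 30.

30


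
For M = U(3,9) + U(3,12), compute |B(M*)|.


(M1+M2)* = M1* + M2*.
M1* = U(6,9), bases: C(9,6) = 84.
M2* = U(9,12), bases: C(12,9) = 220.
|B(M*)| = 84 * 220 = 18480.

18480


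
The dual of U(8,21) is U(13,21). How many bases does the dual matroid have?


The dual of U(r,n) is U(n-r, n) = U(13,21).
Bases of U(13,21) are all (13)-element subsets.
|B(M*)| = (21 choose 13) = 203490.

203490


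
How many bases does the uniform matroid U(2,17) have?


Bases of U(2,17) are all 2-element subsets of the 17-element ground set.
Number of bases = C(17,2).
C(17,2) = 17! / (2! * 15!) = 136.

136


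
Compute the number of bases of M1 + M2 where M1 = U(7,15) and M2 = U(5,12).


Bases of a direct sum M1 + M2: |B| = |B(M1)| * |B(M2)|.
|B(U(7,15))| = C(15,7) = 6435.
|B(U(5,12))| = C(12,5) = 792.
Total bases = 6435 * 792 = 5096520.

5096520


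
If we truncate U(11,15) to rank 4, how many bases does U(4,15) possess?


Truncating U(11,15) to rank 4 gives U(4,15).
Bases of U(4,15) are all 4-element subsets of 15 elements.
Number of bases = C(15,4) = 15! / (4! * 11!) = 1365.

1365


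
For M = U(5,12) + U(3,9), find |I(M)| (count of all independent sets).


For a direct sum, |I(M1+M2)| = |I(M1)| * |I(M2)|.
|I(U(5,12))| = sum C(12,k) for k=0..5 = 1586.
|I(U(3,9))| = sum C(9,k) for k=0..3 = 130.
Total = 1586 * 130 = 206180.

206180


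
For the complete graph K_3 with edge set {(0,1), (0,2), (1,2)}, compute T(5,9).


T(K_3; x,y) = x^2 + x + y.
T(5,9) = 25 + 5 + 9 = 39.

39


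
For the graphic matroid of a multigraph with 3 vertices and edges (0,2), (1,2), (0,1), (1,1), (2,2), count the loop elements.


In a graphic matroid, a loop is a self-loop edge (u,u) with rank 0.
Examining all 5 edges for self-loops...
Self-loops found: (1,1), (2,2)
Number of loops = 2.

2


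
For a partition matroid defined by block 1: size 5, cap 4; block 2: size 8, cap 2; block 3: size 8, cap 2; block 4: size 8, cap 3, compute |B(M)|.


A basis picks exactly ci elements from block i.
Number of bases = product of C(|Si|, ci).
= C(5,4) * C(8,2) * C(8,2) * C(8,3)
= 5 * 28 * 28 * 56
= 219520.

219520


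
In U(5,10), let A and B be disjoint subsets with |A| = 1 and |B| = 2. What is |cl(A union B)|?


|A union B| = 1 + 2 = 3 (disjoint).
In U(5,10), cl(S) = S if |S| < 5, else cl(S) = E.
Since 3 < 5, cl(A union B) = A union B.
|cl(A union B)| = 3.

3


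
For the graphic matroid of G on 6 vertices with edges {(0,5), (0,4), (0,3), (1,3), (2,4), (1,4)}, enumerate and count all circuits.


A circuit in a graphic matroid = edge set of a simple cycle.
G has 6 vertices and 6 edges.
Enumerating all minimal edge subsets forming cycles...
Total circuits found: 1.

1


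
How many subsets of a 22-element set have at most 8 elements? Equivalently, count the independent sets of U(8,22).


Independent sets of U(8,22) are all subsets of size <= 8.
Count = C(22,0) + C(22,1) + C(22,2) + C(22,3) + C(22,4) + C(22,5) + C(22,6) + C(22,7) + C(22,8)
     = 1 + 22 + 231 + 1540 + 7315 + 26334 + 74613 + 170544 + 319770
     = 600370.

600370


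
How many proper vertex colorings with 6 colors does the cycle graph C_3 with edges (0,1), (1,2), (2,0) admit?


P(C_3, k) = (k-1)^3 + (-1)^3*(k-1).
P(6) = (5)^3 - 5
= 125 - 5 = 120.

120


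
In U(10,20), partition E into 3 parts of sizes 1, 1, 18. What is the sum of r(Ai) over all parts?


r(Ai) = min(|Ai|, 10) for each part.
Sum = min(1,10) + min(1,10) + min(18,10)
    = 1 + 1 + 10
    = 12.

12


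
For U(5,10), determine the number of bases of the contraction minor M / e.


Contracting e from U(5,10) gives U(4,9).
Bases of U(4,9) = C(9,4) = 9! / (4! * 5!) = 126.

126


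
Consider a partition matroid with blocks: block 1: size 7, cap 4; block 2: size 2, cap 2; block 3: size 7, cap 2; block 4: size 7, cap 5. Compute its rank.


Rank of a partition matroid = sum of min(|Si|, ci) for each block.
= min(7,4) + min(2,2) + min(7,2) + min(7,5)
= 4 + 2 + 2 + 5
= 13.

13


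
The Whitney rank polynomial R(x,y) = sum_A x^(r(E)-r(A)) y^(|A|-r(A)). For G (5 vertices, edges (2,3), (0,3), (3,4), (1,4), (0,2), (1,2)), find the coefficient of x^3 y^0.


R(x,y) = sum over A in 2^E of x^(r(E)-r(A)) * y^(|A|-r(A)).
G has 5 vertices, 6 edges. r(E) = 4.
Enumerate all 2^6 = 64 subsets.
Count subsets with r(E)-r(A)=3 and |A|-r(A)=0: 6.

6


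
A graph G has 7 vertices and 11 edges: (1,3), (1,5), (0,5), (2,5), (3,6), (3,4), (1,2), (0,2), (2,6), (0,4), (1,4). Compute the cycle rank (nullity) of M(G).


Cycle rank (nullity) = |E| - r(M) = |E| - (|V| - c).
|E| = 11, |V| = 7, c = 1.
Nullity = 11 - (7 - 1) = 11 - 6 = 5.

5


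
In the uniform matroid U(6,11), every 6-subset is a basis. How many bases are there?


Bases of U(6,11) are all 6-element subsets of the 11-element ground set.
Number of bases = C(11,6).
(11 choose 6) = 462.

462


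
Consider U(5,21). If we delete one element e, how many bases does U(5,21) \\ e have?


Deleting e from U(5,21) gives U(5,20) since n > r.
Bases of U(5,20) = C(20,5) = 20! / (5! * 15!) = 15504.

15504


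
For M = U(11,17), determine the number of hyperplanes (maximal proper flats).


Hyperplanes of U(11,17) are flats of rank 10.
In a uniform matroid, these are exactly the (10)-element subsets.
Count = C(17,10) = 17! / (10! * 7!) = 19448.

19448


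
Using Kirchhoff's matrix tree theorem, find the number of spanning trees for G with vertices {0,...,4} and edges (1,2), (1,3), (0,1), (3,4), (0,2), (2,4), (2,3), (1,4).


By Kirchhoff's matrix tree theorem, the number of spanning trees equals
the determinant of any cofactor of the Laplacian matrix L.
G has 5 vertices and 8 edges.
Computing the (4 x 4) cofactor determinant gives 40.

40


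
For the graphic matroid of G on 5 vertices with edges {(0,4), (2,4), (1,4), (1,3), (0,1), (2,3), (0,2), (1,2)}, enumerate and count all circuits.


A circuit in a graphic matroid = edge set of a simple cycle.
G has 5 vertices and 8 edges.
Enumerating all minimal edge subsets forming cycles...
Total circuits found: 12.

12


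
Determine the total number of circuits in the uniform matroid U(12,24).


In U(12,24), circuits are the (13)-element subsets.
Any set of 13 elements is dependent, and removing any one element gives
an independent set of size 12, so it is a minimal dependent set.
Number of circuits = (24 choose 13) = 2496144.

2496144


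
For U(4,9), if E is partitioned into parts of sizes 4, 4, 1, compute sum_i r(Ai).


r(Ai) = min(|Ai|, 4) for each part.
Sum = min(4,4) + min(4,4) + min(1,4)
    = 4 + 4 + 1
    = 9.

9


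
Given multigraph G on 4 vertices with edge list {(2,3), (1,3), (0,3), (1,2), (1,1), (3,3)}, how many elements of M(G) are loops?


In a graphic matroid, a loop is a self-loop edge (u,u) with rank 0.
Examining all 6 edges for self-loops...
Self-loops found: (1,1), (3,3)
Number of loops = 2.

2


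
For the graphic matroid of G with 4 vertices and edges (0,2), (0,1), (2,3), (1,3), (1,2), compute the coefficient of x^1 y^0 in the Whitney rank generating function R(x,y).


R(x,y) = sum over A in 2^E of x^(r(E)-r(A)) * y^(|A|-r(A)).
G has 4 vertices, 5 edges. r(E) = 3.
Enumerate all 2^5 = 32 subsets.
Count subsets with r(E)-r(A)=1 and |A|-r(A)=0: 10.

10


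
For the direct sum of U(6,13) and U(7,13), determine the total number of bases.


Bases of a direct sum M1 + M2: |B| = |B(M1)| * |B(M2)|.
|B(U(6,13))| = C(13,6) = 1716.
|B(U(7,13))| = C(13,7) = 1716.
Total bases = 1716 * 1716 = 2944656.

2944656


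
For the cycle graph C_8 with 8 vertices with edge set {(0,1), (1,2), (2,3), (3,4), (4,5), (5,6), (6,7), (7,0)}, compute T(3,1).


T(C_8; x,y) = x + x^2 + ... + x^(7) + y.
T(3,1) = 3^1 + 3^2 + 3^3 + 3^4 + 3^5 + 3^6 + 3^7 + 1
= 3 + 9 + 27 + 81 + 243 + 729 + 2187 + 1
= 3280.

3280


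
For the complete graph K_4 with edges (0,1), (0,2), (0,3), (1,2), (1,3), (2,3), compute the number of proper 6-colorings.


P(K_4, k) = k(k-1)(k-2)...(k-3).
P(6) = (6) * (5) * (4) * (3) = 360.

360


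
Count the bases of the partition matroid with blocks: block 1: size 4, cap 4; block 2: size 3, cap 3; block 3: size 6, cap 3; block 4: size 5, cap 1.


A basis picks exactly ci elements from block i.
Number of bases = product of C(|Si|, ci).
= C(4,4) * C(3,3) * C(6,3) * C(5,1)
= 1 * 1 * 20 * 5
= 100.

100


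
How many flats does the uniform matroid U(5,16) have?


Flats of U(5,16): every subset of size < 5 is a flat, plus E itself.
Count = C(16,0) + C(16,1) + C(16,2) + C(16,3) + C(16,4) + 1
     = 1 + 16 + 120 + 560 + 1820 + 1
     = 2518.

2518


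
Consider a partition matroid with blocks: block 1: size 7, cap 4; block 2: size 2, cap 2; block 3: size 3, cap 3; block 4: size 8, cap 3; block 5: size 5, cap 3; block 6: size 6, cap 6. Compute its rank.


Rank of a partition matroid = sum of min(|Si|, ci) for each block.
= min(7,4) + min(2,2) + min(3,3) + min(8,3) + min(5,3) + min(6,6)
= 4 + 2 + 3 + 3 + 3 + 6
= 21.

21


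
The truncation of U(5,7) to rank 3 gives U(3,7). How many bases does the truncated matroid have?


Truncating U(5,7) to rank 3 gives U(3,7).
Bases of U(3,7) are all 3-element subsets of 7 elements.
Number of bases = (7 choose 3) = 35.

35


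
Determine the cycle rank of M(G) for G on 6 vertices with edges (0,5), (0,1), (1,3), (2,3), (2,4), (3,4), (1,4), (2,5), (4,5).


Cycle rank (nullity) = |E| - r(M) = |E| - (|V| - c).
|E| = 9, |V| = 6, c = 1.
Nullity = 9 - (6 - 1) = 9 - 5 = 4.

4


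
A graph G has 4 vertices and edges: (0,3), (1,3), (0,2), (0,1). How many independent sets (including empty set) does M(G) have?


An independent set in a graphic matroid is an acyclic edge subset.
G has 4 vertices and 4 edges.
Enumerate all 2^4 = 16 subsets, checking for acyclicity.
Total independent sets = 14.

14


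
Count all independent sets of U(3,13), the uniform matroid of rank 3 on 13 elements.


Independent sets of U(3,13) are all subsets of size <= 3.
Count = C(13,0) + C(13,1) + C(13,2) + C(13,3)
     = 1 + 13 + 78 + 286
     = 378.

378


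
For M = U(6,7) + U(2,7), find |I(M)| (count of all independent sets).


For a direct sum, |I(M1+M2)| = |I(M1)| * |I(M2)|.
|I(U(6,7))| = sum C(7,k) for k=0..6 = 127.
|I(U(2,7))| = sum C(7,k) for k=0..2 = 29.
Total = 127 * 29 = 3683.

3683


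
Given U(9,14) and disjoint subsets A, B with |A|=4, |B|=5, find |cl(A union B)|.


|A union B| = 4 + 5 = 9 (disjoint).
In U(9,14), cl(S) = S if |S| < 9, else cl(S) = E.
Since 9 >= 9, cl(A union B) = E.
|cl(A union B)| = 14.

14


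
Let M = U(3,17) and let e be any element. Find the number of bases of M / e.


Contracting e from U(3,17) gives U(2,16).
Bases of U(2,16) = C(16,2) = (16 * 15) / (1 * 2) = 120.

120


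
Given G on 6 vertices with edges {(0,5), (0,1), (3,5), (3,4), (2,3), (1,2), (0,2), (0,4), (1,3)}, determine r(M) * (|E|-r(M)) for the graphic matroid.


r(M) = |V| - c = 6 - 1 = 5.
nullity = |E| - r(M) = 9 - 5 = 4.
Product = 5 * 4 = 20.

20


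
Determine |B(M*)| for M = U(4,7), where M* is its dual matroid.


The dual of U(r,n) is U(n-r, n) = U(3,7).
Bases of U(3,7) are all (3)-element subsets.
|B(M*)| = (7 choose 3) = 35.

35


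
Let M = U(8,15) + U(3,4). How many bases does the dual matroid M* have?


(M1+M2)* = M1* + M2*.
M1* = U(7,15), bases: C(15,7) = 6435.
M2* = U(1,4), bases: C(4,1) = 4.
|B(M*)| = 6435 * 4 = 25740.

25740


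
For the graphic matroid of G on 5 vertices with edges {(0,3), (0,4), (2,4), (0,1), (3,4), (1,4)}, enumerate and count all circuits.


A circuit in a graphic matroid = edge set of a simple cycle.
G has 5 vertices and 6 edges.
Enumerating all minimal edge subsets forming cycles...
Total circuits found: 3.

3


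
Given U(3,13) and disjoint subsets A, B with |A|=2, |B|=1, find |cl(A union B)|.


|A union B| = 2 + 1 = 3 (disjoint).
In U(3,13), cl(S) = S if |S| < 3, else cl(S) = E.
Since 3 >= 3, cl(A union B) = E.
|cl(A union B)| = 13.

13


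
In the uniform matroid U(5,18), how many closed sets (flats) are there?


Flats of U(5,18): every subset of size < 5 is a flat, plus E itself.
Count = (18 choose 0) + (18 choose 1) + (18 choose 2) + (18 choose 3) + (18 choose 4) + 1
     = 1 + 18 + 153 + 816 + 3060 + 1
     = 4049.

4049


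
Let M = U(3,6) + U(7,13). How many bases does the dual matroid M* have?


(M1+M2)* = M1* + M2*.
M1* = U(3,6), bases: C(6,3) = 20.
M2* = U(6,13), bases: C(13,6) = 1716.
|B(M*)| = 20 * 1716 = 34320.

34320


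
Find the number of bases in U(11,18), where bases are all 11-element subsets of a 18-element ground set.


Bases of U(11,18) are all 11-element subsets of the 18-element ground set.
Number of bases = C(18,11).
C(18,11) = 18! / (11! * 7!) = 31824.

31824


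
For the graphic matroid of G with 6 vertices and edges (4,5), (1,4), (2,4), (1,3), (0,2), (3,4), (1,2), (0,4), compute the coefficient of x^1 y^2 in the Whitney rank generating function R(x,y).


R(x,y) = sum over A in 2^E of x^(r(E)-r(A)) * y^(|A|-r(A)).
G has 6 vertices, 8 edges. r(E) = 5.
Enumerate all 2^8 = 256 subsets.
Count subsets with r(E)-r(A)=1 and |A|-r(A)=2: 9.

9


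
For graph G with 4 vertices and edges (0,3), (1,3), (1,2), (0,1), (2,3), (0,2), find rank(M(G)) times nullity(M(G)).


r(M) = |V| - c = 4 - 1 = 3.
nullity = |E| - r(M) = 6 - 3 = 3.
Product = 3 * 3 = 9.

9


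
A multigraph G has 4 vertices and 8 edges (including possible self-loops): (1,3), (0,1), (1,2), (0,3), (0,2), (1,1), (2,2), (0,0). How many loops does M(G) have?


In a graphic matroid, a loop is a self-loop edge (u,u) with rank 0.
Examining all 8 edges for self-loops...
Self-loops found: (1,1), (2,2), (0,0)
Number of loops = 3.

3


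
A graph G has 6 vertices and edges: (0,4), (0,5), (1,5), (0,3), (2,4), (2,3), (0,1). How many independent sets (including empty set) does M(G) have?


An independent set in a graphic matroid is an acyclic edge subset.
G has 6 vertices and 7 edges.
Enumerate all 2^7 = 128 subsets, checking for acyclicity.
Total independent sets = 105.

105


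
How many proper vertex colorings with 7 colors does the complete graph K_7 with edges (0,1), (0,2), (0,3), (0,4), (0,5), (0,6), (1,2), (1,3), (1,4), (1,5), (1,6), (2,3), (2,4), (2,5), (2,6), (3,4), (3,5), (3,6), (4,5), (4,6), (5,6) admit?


P(K_7, k) = k(k-1)(k-2)...(k-6).
P(7) = (7) * (6) * (5) * (4) * (3) * (2) * (1) = 5040.

5040


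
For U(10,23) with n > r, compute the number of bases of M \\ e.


Deleting e from U(10,23) gives U(10,22) since n > r.
Bases of U(10,22) = C(22,10) = 646646.

646646


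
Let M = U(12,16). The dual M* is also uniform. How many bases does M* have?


The dual of U(r,n) is U(n-r, n) = U(4,16).
Bases of U(4,16) are all (4)-element subsets.
|B(M*)| = C(16,4) = (16 * 15 * 14 * 13) / (1 * 2 * 3 * 4) = 1820.

1820


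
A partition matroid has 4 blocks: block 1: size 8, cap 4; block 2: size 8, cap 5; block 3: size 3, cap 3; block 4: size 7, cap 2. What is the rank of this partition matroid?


Rank of a partition matroid = sum of min(|Si|, ci) for each block.
= min(8,4) + min(8,5) + min(3,3) + min(7,2)
= 4 + 5 + 3 + 2
= 14.

14


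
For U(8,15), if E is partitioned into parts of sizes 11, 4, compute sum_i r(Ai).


r(Ai) = min(|Ai|, 8) for each part.
Sum = min(11,8) + min(4,8)
    = 8 + 4
    = 12.

12


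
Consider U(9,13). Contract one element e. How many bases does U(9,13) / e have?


Contracting e from U(9,13) gives U(8,12).
Bases of U(8,12) = C(12,8) = 12! / (8! * 4!) = 495.

495


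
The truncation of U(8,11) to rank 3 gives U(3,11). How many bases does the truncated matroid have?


Truncating U(8,11) to rank 3 gives U(3,11).
Bases of U(3,11) are all 3-element subsets of 11 elements.
Number of bases = C(11,3) = 11! / (3! * 8!) = 165.

165


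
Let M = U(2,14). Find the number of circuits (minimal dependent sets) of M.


In U(2,14), circuits are the (3)-element subsets.
Any set of 3 elements is dependent, and removing any one element gives
an independent set of size 2, so it is a minimal dependent set.
Number of circuits = C(14,3) = (14 * 13 * 12) / (1 * 2 * 3) = 364.

364


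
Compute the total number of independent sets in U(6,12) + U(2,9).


For a direct sum, |I(M1+M2)| = |I(M1)| * |I(M2)|.
|I(U(6,12))| = sum C(12,k) for k=0..6 = 2510.
|I(U(2,9))| = sum C(9,k) for k=0..2 = 46.
Total = 2510 * 46 = 115460.

115460


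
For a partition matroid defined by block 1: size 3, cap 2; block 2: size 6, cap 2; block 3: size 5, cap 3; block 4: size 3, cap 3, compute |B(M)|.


A basis picks exactly ci elements from block i.
Number of bases = product of C(|Si|, ci).
= C(3,2) * C(6,2) * C(5,3) * C(3,3)
= 3 * 15 * 10 * 1
= 450.

450


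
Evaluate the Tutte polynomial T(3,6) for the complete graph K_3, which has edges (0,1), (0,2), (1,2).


T(K_3; x,y) = x^2 + x + y.
T(3,6) = 9 + 3 + 6 = 18.

18


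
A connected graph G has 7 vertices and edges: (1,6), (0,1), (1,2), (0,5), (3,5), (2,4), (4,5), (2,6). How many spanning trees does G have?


By Kirchhoff's matrix tree theorem, the number of spanning trees equals
the determinant of any cofactor of the Laplacian matrix L.
G has 7 vertices and 8 edges.
Computing the (6 x 6) cofactor determinant gives 14.

14


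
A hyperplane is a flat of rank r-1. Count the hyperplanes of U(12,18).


Hyperplanes of U(12,18) are flats of rank 11.
In a uniform matroid, these are exactly the (11)-element subsets.
Count = (18 choose 11) = 31824.

31824


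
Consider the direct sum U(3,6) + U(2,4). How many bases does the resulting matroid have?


Bases of a direct sum M1 + M2: |B| = |B(M1)| * |B(M2)|.
|B(U(3,6))| = C(6,3) = 20.
|B(U(2,4))| = C(4,2) = 6.
Total bases = 20 * 6 = 120.

120


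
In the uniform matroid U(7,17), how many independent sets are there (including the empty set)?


Independent sets of U(7,17) are all subsets of size <= 7.
Count = (17 choose 0) + (17 choose 1) + (17 choose 2) + (17 choose 3) + (17 choose 4) + (17 choose 5) + (17 choose 6) + (17 choose 7)
     = 1 + 17 + 136 + 680 + 2380 + 6188 + 12376 + 19448
     = 41226.

41226


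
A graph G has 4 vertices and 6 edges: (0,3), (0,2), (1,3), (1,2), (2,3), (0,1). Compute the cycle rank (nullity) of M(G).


Cycle rank (nullity) = |E| - r(M) = |E| - (|V| - c).
|E| = 6, |V| = 4, c = 1.
Nullity = 6 - (4 - 1) = 6 - 3 = 3.

3


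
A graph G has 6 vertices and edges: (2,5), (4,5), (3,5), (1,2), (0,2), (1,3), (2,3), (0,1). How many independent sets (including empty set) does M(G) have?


An independent set in a graphic matroid is an acyclic edge subset.
G has 6 vertices and 8 edges.
Enumerate all 2^8 = 256 subsets, checking for acyclicity.
Total independent sets = 164.

164


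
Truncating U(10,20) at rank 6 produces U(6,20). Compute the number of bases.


Truncating U(10,20) to rank 6 gives U(6,20).
Bases of U(6,20) are all 6-element subsets of 20 elements.
Number of bases = C(20,6) = 20! / (6! * 14!) = 38760.

38760


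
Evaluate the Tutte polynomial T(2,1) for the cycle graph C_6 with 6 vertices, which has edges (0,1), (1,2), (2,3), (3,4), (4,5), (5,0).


T(C_6; x,y) = x + x^2 + ... + x^(5) + y.
T(2,1) = 2^1 + 2^2 + 2^3 + 2^4 + 2^5 + 1
= 2 + 4 + 8 + 16 + 32 + 1
= 63.

63


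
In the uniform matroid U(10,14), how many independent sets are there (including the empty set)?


Independent sets of U(10,14) are all subsets of size <= 10.
Count = (14 choose 0) + (14 choose 1) + (14 choose 2) + (14 choose 3) + (14 choose 4) + (14 choose 5) + (14 choose 6) + (14 choose 7) + (14 choose 8) + (14 choose 9) + (14 choose 10)
     = 1 + 14 + 91 + 364 + 1001 + 2002 + 3003 + 3432 + 3003 + 2002 + 1001
     = 15914.

15914


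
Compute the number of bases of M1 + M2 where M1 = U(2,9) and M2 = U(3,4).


Bases of a direct sum M1 + M2: |B| = |B(M1)| * |B(M2)|.
|B(U(2,9))| = C(9,2) = 36.
|B(U(3,4))| = C(4,3) = 4.
Total bases = 36 * 4 = 144.

144


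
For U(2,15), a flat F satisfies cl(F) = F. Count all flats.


Flats of U(2,15): every subset of size < 2 is a flat, plus E itself.
Count = (15 choose 0) + (15 choose 1) + 1
     = 1 + 15 + 1
     = 17.

17


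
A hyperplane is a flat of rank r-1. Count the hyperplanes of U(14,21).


Hyperplanes of U(14,21) are flats of rank 13.
In a uniform matroid, these are exactly the (13)-element subsets.
Count = C(21,13) = 21! / (13! * 8!) = 203490.

203490


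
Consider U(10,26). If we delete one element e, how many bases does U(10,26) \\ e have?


Deleting e from U(10,26) gives U(10,25) since n > r.
Bases of U(10,25) = C(25,10) = 3268760.

3268760


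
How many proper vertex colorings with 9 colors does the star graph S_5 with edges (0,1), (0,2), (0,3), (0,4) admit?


P(tree, k) = k * (k-1)^(4) for any tree on 5 vertices.
P(9) = 9 * 8^4 = 9 * 4096 = 36864.

36864


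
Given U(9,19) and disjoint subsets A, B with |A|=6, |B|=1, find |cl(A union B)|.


|A union B| = 6 + 1 = 7 (disjoint).
In U(9,19), cl(S) = S if |S| < 9, else cl(S) = E.
Since 7 < 9, cl(A union B) = A union B.
|cl(A union B)| = 7.

7


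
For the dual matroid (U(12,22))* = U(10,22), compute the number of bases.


The dual of U(r,n) is U(n-r, n) = U(10,22).
Bases of U(10,22) are all (10)-element subsets.
|B(M*)| = C(22,10) = 22! / (10! * 12!) = 646646.

646646


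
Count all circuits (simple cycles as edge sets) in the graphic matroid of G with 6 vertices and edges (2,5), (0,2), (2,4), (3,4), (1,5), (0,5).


A circuit in a graphic matroid = edge set of a simple cycle.
G has 6 vertices and 6 edges.
Enumerating all minimal edge subsets forming cycles...
Total circuits found: 1.

1


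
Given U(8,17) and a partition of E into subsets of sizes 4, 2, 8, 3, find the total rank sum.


r(Ai) = min(|Ai|, 8) for each part.
Sum = min(4,8) + min(2,8) + min(8,8) + min(3,8)
    = 4 + 2 + 8 + 3
    = 17.

17


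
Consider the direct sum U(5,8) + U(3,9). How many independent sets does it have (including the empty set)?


For a direct sum, |I(M1+M2)| = |I(M1)| * |I(M2)|.
|I(U(5,8))| = sum C(8,k) for k=0..5 = 219.
|I(U(3,9))| = sum C(9,k) for k=0..3 = 130.
Total = 219 * 130 = 28470.

28470


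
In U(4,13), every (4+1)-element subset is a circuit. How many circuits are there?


In U(4,13), circuits are the (5)-element subsets.
Any set of 5 elements is dependent, and removing any one element gives
an independent set of size 4, so it is a minimal dependent set.
Number of circuits = C(13,5) = 13! / (5! * 8!) = 1287.

1287


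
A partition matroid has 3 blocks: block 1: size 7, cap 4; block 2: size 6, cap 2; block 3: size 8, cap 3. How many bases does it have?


A basis picks exactly ci elements from block i.
Number of bases = product of C(|Si|, ci).
= C(7,4) * C(6,2) * C(8,3)
= 35 * 15 * 56
= 29400.

29400


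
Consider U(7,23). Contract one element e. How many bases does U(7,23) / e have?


Contracting e from U(7,23) gives U(6,22).
Bases of U(6,22) = (22 choose 6) = 74613.

74613


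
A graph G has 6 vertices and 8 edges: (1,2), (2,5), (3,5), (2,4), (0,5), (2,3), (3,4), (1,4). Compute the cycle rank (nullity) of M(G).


Cycle rank (nullity) = |E| - r(M) = |E| - (|V| - c).
|E| = 8, |V| = 6, c = 1.
Nullity = 8 - (6 - 1) = 8 - 5 = 3.

3


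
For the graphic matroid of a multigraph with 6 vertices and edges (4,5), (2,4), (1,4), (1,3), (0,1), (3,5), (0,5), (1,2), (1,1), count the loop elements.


In a graphic matroid, a loop is a self-loop edge (u,u) with rank 0.
Examining all 9 edges for self-loops...
Self-loops found: (1,1)
Number of loops = 1.

1


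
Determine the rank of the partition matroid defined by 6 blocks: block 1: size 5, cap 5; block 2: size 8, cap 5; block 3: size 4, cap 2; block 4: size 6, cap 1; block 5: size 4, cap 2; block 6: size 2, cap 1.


Rank of a partition matroid = sum of min(|Si|, ci) for each block.
= min(5,5) + min(8,5) + min(4,2) + min(6,1) + min(4,2) + min(2,1)
= 5 + 5 + 2 + 1 + 2 + 1
= 16.

16


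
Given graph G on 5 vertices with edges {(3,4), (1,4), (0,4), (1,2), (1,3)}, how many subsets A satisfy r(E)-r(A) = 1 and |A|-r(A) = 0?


R(x,y) = sum over A in 2^E of x^(r(E)-r(A)) * y^(|A|-r(A)).
G has 5 vertices, 5 edges. r(E) = 4.
Enumerate all 2^5 = 32 subsets.
Count subsets with r(E)-r(A)=1 and |A|-r(A)=0: 9.

9


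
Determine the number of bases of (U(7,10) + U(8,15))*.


(M1+M2)* = M1* + M2*.
M1* = U(3,10), bases: C(10,3) = 120.
M2* = U(7,15), bases: C(15,7) = 6435.
|B(M*)| = 120 * 6435 = 772200.

772200


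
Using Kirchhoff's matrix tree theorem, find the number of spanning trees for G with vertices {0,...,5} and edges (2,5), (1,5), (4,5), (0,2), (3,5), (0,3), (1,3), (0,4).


By Kirchhoff's matrix tree theorem, the number of spanning trees equals
the determinant of any cofactor of the Laplacian matrix L.
G has 6 vertices and 8 edges.
Computing the (5 x 5) cofactor determinant gives 32.

32


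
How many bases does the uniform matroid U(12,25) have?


Bases of U(12,25) are all 12-element subsets of the 25-element ground set.
Number of bases = C(25,12).
C(25,12) = 25! / (12! * 13!) = 5200300.

5200300


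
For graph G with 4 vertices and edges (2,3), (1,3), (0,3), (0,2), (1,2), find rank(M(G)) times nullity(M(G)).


r(M) = |V| - c = 4 - 1 = 3.
nullity = |E| - r(M) = 5 - 3 = 2.
Product = 3 * 2 = 6.

6


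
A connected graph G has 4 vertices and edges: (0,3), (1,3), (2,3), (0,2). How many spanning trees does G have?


By Kirchhoff's matrix tree theorem, the number of spanning trees equals
the determinant of any cofactor of the Laplacian matrix L.
G has 4 vertices and 4 edges.
Computing the (3 x 3) cofactor determinant gives 3.

3


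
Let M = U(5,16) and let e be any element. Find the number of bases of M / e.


Contracting e from U(5,16) gives U(4,15).
Bases of U(4,15) = (15 choose 4) = 1365.

1365


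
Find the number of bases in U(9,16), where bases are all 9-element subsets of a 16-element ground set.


Bases of U(9,16) are all 9-element subsets of the 16-element ground set.
Number of bases = C(16,9).
C(16,9) = 11440.

11440


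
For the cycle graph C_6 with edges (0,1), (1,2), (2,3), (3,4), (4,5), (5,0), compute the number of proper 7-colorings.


P(C_6, k) = (k-1)^6 + (-1)^6*(k-1).
P(7) = (6)^6 + 6
= 46656 + 6 = 46662.

46662


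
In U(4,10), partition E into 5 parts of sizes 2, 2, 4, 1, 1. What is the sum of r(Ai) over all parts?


r(Ai) = min(|Ai|, 4) for each part.
Sum = min(2,4) + min(2,4) + min(4,4) + min(1,4) + min(1,4)
    = 2 + 2 + 4 + 1 + 1
    = 10.

10


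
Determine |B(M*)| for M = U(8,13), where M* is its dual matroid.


The dual of U(r,n) is U(n-r, n) = U(5,13).
Bases of U(5,13) are all (5)-element subsets.
|B(M*)| = C(13,5) = 1287.

1287


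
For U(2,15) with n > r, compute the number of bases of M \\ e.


Deleting e from U(2,15) gives U(2,14) since n > r.
Bases of U(2,14) = C(14,2) = (14 * 13) / (1 * 2) = 91.

91


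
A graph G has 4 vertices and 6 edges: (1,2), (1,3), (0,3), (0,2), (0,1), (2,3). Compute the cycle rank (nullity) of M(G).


Cycle rank (nullity) = |E| - r(M) = |E| - (|V| - c).
|E| = 6, |V| = 4, c = 1.
Nullity = 6 - (4 - 1) = 6 - 3 = 3.

3


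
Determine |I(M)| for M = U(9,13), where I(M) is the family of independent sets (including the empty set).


Independent sets of U(9,13) are all subsets of size <= 9.
Count = (13 choose 0) + (13 choose 1) + (13 choose 2) + (13 choose 3) + (13 choose 4) + (13 choose 5) + (13 choose 6) + (13 choose 7) + (13 choose 8) + (13 choose 9)
     = 1 + 13 + 78 + 286 + 715 + 1287 + 1716 + 1716 + 1287 + 715
     = 7814.

7814


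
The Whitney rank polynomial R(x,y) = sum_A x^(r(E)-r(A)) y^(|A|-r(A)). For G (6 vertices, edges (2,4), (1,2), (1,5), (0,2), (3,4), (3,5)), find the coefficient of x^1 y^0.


R(x,y) = sum over A in 2^E of x^(r(E)-r(A)) * y^(|A|-r(A)).
G has 6 vertices, 6 edges. r(E) = 5.
Enumerate all 2^6 = 64 subsets.
Count subsets with r(E)-r(A)=1 and |A|-r(A)=0: 15.

15


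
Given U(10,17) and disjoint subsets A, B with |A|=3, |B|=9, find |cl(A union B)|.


|A union B| = 3 + 9 = 12 (disjoint).
In U(10,17), cl(S) = S if |S| < 10, else cl(S) = E.
Since 12 >= 10, cl(A union B) = E.
|cl(A union B)| = 17.

17
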